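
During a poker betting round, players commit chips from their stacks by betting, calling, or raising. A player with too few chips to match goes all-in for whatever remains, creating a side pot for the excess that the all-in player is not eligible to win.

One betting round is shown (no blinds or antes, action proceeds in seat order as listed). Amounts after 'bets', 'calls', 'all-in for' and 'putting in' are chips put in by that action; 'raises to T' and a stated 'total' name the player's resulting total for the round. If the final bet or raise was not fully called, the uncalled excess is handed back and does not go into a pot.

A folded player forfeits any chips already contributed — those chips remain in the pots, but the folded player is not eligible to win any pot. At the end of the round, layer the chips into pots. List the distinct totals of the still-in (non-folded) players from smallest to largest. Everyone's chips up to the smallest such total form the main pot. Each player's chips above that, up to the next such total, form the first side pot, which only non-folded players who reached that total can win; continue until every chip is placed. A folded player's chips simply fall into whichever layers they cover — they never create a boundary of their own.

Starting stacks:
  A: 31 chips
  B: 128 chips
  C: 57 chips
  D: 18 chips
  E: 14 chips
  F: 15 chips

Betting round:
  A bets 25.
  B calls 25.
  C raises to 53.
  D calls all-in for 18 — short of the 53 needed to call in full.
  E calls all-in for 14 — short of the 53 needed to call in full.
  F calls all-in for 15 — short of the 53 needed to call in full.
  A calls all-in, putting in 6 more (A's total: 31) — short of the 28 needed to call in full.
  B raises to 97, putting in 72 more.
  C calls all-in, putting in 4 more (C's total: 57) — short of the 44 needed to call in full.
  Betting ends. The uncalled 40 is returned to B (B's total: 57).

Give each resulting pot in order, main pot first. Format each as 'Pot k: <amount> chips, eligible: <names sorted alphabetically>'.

Pot 1: 84 chips, eligible: A, B, C, D, E, F
Pot 2: 5 chips, eligible: A, B, C, D, F
Pot 3: 12 chips, eligible: A, B, C, D
Pot 4: 39 chips, eligible: A, B, C
Pot 5: 52 chips, eligible: B, C

Derivation:
Contributions (after 40 returned to B): A=31, B=57, C=57, D=18, E=14, F=15
Pot levels (distinct totals of non-folded players): 14, 15, 18, 31, 57
Layer 1-14: 14 each from A, B, C, D, E, F = 14*6 = 84 chips; eligible A, B, C, D, E, F
Layer 15-15: 1 each from A, B, C, D, F = 1*5 = 5 chips; eligible A, B, C, D, F
Layer 16-18: 3 each from A, B, C, D = 3*4 = 12 chips; eligible A, B, C, D
Layer 19-31: 13 each from A, B, C = 13*3 = 39 chips; eligible A, B, C
Layer 32-57: 26 each from B, C = 26*2 = 52 chips; eligible B, C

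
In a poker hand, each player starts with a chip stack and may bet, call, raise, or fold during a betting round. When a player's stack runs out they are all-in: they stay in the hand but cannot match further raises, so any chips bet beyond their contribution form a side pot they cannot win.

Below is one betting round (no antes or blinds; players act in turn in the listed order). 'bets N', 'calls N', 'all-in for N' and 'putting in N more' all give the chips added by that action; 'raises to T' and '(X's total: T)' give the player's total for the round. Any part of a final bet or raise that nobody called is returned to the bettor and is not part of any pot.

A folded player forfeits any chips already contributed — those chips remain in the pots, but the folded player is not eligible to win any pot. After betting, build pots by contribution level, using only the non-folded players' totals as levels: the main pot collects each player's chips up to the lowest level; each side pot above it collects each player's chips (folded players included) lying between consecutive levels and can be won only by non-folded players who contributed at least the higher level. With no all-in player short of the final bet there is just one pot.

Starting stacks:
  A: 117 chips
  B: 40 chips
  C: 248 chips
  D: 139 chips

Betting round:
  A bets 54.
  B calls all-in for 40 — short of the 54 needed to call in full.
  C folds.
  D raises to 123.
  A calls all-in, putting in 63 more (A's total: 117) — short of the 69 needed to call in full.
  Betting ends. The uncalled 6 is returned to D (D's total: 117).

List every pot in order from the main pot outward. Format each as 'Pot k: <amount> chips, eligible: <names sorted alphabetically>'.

Contributions (after 6 returned to D): A=117, B=40, D=117
Folded: C
Pot levels (distinct totals of non-folded players): 40, 117
Layer 1-40: 40 each from A, B, D = 40*3 = 120 chips; eligible A, B, D
Layer 41-117: 77 each from A, D = 77*2 = 154 chips; eligible A, D

Pot 1: 120 chips, eligible: A, B, D
Pot 2: 154 chips, eligible: A, D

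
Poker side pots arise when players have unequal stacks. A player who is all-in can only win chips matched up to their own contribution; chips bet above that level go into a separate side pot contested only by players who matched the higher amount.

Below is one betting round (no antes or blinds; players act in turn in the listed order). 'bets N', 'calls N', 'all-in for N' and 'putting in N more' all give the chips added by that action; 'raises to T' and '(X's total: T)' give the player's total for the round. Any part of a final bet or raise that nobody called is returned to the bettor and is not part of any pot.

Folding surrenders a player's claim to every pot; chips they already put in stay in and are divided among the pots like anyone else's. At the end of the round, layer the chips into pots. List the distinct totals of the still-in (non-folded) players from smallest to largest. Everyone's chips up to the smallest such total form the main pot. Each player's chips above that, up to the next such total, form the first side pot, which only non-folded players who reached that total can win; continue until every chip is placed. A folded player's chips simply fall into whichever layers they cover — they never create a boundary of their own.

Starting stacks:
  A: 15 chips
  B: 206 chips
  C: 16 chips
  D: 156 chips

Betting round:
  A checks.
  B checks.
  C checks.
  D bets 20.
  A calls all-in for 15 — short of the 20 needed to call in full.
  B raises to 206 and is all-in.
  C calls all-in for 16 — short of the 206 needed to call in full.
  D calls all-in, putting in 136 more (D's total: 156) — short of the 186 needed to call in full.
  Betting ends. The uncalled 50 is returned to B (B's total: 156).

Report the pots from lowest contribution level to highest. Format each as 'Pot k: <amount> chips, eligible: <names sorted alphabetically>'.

Contributions (after 50 returned to B): A=15, B=156, C=16, D=156
Pot levels (distinct totals of non-folded players): 15, 16, 156
Layer 1-15: 15 each from A, B, C, D = 15*4 = 60 chips; eligible A, B, C, D
Layer 16-16: 1 each from B, C, D = 1*3 = 3 chips; eligible B, C, D
Layer 17-156: 140 each from B, D = 140*2 = 280 chips; eligible B, D

Pot 1: 60 chips, eligible: A, B, C, D
Pot 2: 3 chips, eligible: B, C, D
Pot 3: 280 chips, eligible: B, D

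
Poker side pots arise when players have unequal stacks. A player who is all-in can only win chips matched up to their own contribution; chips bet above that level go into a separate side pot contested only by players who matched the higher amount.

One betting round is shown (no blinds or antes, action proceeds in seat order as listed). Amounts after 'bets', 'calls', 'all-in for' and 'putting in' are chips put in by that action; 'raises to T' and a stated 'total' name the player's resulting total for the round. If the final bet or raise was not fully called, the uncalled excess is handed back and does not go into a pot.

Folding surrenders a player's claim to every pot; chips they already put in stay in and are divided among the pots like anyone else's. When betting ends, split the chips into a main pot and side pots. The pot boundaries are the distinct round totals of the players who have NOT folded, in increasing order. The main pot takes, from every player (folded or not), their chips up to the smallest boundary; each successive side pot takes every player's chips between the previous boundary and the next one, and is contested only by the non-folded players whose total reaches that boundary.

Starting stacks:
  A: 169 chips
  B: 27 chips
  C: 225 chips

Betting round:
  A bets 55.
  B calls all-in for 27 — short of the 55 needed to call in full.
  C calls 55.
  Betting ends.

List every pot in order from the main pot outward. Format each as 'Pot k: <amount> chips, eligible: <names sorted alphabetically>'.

Contributions: A=55, B=27, C=55
Pot levels (distinct totals of non-folded players): 27, 55
Layer 1-27: 27 each from A, B, C = 27*3 = 81 chips; eligible A, B, C
Layer 28-55: 28 each from A, C = 28*2 = 56 chips; eligible A, C

Pot 1: 81 chips, eligible: A, B, C
Pot 2: 56 chips, eligible: A, C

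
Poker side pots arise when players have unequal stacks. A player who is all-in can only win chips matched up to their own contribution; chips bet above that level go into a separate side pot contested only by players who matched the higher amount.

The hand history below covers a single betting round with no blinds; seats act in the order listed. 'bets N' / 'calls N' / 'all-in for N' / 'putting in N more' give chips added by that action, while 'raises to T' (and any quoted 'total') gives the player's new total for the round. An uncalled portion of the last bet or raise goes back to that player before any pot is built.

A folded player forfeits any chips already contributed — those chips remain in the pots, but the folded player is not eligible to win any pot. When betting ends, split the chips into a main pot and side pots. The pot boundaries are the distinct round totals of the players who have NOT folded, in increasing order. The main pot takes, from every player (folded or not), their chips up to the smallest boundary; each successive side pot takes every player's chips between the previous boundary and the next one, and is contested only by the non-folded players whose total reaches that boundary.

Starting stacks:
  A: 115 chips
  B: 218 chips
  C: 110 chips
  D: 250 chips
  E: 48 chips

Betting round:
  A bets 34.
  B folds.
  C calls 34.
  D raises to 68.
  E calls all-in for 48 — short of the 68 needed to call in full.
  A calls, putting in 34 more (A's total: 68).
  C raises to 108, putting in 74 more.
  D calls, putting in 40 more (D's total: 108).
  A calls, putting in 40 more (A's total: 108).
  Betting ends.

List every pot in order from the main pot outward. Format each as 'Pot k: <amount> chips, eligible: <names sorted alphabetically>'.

Contributions: A=108, C=108, D=108, E=48
Folded: B
Pot levels (distinct totals of non-folded players): 48, 108
Layer 1-48: 48 each from A, C, D, E = 48*4 = 192 chips; eligible A, C, D, E
Layer 49-108: 60 each from A, C, D = 60*3 = 180 chips; eligible A, C, D

Pot 1: 192 chips, eligible: A, C, D, E
Pot 2: 180 chips, eligible: A, C, D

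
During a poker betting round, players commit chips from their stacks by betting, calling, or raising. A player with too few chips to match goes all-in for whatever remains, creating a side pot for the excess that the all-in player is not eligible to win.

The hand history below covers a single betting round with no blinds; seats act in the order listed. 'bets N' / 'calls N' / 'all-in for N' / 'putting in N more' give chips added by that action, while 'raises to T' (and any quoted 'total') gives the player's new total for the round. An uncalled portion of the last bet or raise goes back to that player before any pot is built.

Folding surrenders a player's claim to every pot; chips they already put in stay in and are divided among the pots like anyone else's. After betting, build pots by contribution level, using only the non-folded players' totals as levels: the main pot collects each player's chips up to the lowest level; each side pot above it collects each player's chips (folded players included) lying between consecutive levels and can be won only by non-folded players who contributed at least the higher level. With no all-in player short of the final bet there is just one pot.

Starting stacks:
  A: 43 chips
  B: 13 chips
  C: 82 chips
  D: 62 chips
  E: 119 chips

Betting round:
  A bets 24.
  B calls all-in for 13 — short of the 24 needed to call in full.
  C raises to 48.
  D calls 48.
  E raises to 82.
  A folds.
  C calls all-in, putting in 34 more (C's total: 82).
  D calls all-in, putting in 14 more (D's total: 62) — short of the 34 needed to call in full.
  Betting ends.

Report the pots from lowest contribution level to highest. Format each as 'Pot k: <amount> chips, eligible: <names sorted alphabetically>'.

Pot 1: 65 chips, eligible: B, C, D, E
Pot 2: 158 chips, eligible: C, D, E
Pot 3: 40 chips, eligible: C, E

Derivation:
Contributions: A=24, B=13, C=82, D=62, E=82
Folded: A
Pot levels (distinct totals of non-folded players): 13, 62, 82
Layer 1-13: 13 each from A, B, C, D, E = 13*5 = 65 chips; eligible B, C, D, E
Layer 14-62: A 11 + C 49 + D 49 + E 49 = 158 chips; eligible C, D, E
Layer 63-82: 20 each from C, E = 20*2 = 40 chips; eligible C, E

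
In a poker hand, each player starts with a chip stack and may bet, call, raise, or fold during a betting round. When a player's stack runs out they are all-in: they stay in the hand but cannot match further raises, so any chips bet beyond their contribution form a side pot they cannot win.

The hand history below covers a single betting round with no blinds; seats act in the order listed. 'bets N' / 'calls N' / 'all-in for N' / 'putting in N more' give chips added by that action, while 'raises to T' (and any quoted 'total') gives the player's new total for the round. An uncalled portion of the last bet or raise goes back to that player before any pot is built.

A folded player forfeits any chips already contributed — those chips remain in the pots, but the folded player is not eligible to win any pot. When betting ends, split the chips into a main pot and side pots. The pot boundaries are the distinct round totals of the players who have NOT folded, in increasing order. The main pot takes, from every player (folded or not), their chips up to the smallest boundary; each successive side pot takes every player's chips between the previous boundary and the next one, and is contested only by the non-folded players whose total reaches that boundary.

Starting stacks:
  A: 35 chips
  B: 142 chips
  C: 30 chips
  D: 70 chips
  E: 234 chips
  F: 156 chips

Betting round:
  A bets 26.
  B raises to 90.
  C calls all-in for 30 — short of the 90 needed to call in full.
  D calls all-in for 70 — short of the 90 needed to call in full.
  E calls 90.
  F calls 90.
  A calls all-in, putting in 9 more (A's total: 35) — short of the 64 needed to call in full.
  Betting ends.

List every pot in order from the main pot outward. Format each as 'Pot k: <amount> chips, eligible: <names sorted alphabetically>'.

Pot 1: 180 chips, eligible: A, B, C, D, E, F
Pot 2: 25 chips, eligible: A, B, D, E, F
Pot 3: 140 chips, eligible: B, D, E, F
Pot 4: 60 chips, eligible: B, E, F

Derivation:
Contributions: A=35, B=90, C=30, D=70, E=90, F=90
Pot levels (distinct totals of non-folded players): 30, 35, 70, 90
Layer 1-30: 30 each from A, B, C, D, E, F = 30*6 = 180 chips; eligible A, B, C, D, E, F
Layer 31-35: 5 each from A, B, D, E, F = 5*5 = 25 chips; eligible A, B, D, E, F
Layer 36-70: 35 each from B, D, E, F = 35*4 = 140 chips; eligible B, D, E, F
Layer 71-90: 20 each from B, E, F = 20*3 = 60 chips; eligible B, E, F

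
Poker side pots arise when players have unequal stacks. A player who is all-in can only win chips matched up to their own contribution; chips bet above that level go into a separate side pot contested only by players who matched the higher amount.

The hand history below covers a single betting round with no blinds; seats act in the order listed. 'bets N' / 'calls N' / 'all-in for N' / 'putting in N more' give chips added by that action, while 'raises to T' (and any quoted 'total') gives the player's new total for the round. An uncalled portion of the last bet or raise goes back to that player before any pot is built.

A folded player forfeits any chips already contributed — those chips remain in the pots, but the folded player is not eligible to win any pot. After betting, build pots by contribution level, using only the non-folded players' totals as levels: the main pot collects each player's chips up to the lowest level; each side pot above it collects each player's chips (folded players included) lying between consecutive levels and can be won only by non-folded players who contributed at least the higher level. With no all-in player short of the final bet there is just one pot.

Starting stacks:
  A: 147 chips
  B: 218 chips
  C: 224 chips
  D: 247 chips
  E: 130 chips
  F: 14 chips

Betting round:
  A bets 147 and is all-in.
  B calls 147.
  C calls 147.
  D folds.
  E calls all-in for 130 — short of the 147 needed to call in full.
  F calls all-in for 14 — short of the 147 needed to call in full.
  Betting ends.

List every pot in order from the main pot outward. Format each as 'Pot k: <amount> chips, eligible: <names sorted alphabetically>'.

Contributions: A=147, B=147, C=147, E=130, F=14
Folded: D
Pot levels (distinct totals of non-folded players): 14, 130, 147
Layer 1-14: 14 each from A, B, C, E, F = 14*5 = 70 chips; eligible A, B, C, E, F
Layer 15-130: 116 each from A, B, C, E = 116*4 = 464 chips; eligible A, B, C, E
Layer 131-147: 17 each from A, B, C = 17*3 = 51 chips; eligible A, B, C

Pot 1: 70 chips, eligible: A, B, C, E, F
Pot 2: 464 chips, eligible: A, B, C, E
Pot 3: 51 chips, eligible: A, B, C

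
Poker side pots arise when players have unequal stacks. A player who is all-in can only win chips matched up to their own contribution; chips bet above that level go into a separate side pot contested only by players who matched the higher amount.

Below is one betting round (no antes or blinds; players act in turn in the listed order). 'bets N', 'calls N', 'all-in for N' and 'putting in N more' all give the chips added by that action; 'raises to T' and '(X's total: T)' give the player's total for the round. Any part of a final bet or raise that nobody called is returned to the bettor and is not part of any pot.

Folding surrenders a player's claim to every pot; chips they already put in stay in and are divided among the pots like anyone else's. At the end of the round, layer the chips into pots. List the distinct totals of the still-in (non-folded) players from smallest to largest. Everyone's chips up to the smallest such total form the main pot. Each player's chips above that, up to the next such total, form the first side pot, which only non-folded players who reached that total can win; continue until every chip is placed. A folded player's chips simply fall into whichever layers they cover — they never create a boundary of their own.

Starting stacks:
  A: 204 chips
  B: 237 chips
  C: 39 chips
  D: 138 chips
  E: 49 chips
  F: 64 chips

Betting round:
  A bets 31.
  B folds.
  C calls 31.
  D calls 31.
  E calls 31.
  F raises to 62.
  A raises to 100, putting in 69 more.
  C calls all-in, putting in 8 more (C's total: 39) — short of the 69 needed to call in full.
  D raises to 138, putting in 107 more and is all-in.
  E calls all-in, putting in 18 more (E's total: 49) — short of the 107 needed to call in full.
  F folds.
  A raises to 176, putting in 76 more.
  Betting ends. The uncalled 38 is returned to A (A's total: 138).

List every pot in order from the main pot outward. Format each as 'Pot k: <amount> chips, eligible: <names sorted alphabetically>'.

Contributions (after 38 returned to A): A=138, C=39, D=138, E=49, F=62
Folded: B, F
Pot levels (distinct totals of non-folded players): 39, 49, 138
Layer 1-39: 39 each from A, C, D, E, F = 39*5 = 195 chips; eligible A, C, D, E
Layer 40-49: 10 each from A, D, E, F = 10*4 = 40 chips; eligible A, D, E
Layer 50-138: A 89 + D 89 + F 13 = 191 chips; eligible A, D

Pot 1: 195 chips, eligible: A, C, D, E
Pot 2: 40 chips, eligible: A, D, E
Pot 3: 191 chips, eligible: A, D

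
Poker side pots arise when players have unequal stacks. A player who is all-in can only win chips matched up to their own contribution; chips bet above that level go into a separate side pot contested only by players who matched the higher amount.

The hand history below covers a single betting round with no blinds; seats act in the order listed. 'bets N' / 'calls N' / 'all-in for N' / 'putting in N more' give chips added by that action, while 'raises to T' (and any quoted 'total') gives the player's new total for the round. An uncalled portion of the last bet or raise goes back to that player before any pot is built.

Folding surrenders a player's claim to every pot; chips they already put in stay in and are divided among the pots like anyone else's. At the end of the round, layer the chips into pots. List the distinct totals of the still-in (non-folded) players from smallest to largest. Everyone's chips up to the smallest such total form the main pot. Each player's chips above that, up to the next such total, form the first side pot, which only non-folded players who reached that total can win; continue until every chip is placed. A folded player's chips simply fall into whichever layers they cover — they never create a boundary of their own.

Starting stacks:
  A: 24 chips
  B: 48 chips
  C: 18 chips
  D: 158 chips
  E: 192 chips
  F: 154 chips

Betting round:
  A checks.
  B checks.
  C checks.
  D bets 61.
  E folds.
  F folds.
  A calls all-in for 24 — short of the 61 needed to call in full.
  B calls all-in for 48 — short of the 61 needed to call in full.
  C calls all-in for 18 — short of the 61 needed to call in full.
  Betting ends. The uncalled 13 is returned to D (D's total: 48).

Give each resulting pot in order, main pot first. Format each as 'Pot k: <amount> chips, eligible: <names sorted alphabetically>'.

Contributions (after 13 returned to D): A=24, B=48, C=18, D=48
Folded: E, F
Pot levels (distinct totals of non-folded players): 18, 24, 48
Layer 1-18: 18 each from A, B, C, D = 18*4 = 72 chips; eligible A, B, C, D
Layer 19-24: 6 each from A, B, D = 6*3 = 18 chips; eligible A, B, D
Layer 25-48: 24 each from B, D = 24*2 = 48 chips; eligible B, D

Pot 1: 72 chips, eligible: A, B, C, D
Pot 2: 18 chips, eligible: A, B, D
Pot 3: 48 chips, eligible: B, D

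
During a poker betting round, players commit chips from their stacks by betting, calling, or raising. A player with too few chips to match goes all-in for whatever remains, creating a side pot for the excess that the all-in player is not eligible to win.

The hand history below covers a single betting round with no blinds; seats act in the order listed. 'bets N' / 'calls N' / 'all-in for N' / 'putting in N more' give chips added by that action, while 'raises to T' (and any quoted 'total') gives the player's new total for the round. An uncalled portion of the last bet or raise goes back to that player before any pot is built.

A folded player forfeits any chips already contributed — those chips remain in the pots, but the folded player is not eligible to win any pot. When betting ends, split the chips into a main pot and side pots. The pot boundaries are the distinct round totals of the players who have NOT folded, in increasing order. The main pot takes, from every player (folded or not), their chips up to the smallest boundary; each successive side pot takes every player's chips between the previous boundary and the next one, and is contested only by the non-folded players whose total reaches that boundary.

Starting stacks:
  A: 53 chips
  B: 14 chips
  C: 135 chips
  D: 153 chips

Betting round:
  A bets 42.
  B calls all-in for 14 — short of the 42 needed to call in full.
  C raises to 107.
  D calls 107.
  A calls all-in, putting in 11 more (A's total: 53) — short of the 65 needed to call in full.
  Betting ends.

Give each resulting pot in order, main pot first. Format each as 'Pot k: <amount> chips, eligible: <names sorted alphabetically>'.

Pot 1: 56 chips, eligible: A, B, C, D
Pot 2: 117 chips, eligible: A, C, D
Pot 3: 108 chips, eligible: C, D

Derivation:
Contributions: A=53, B=14, C=107, D=107
Pot levels (distinct totals of non-folded players): 14, 53, 107
Layer 1-14: 14 each from A, B, C, D = 14*4 = 56 chips; eligible A, B, C, D
Layer 15-53: 39 each from A, C, D = 39*3 = 117 chips; eligible A, C, D
Layer 54-107: 54 each from C, D = 54*2 = 108 chips; eligible C, D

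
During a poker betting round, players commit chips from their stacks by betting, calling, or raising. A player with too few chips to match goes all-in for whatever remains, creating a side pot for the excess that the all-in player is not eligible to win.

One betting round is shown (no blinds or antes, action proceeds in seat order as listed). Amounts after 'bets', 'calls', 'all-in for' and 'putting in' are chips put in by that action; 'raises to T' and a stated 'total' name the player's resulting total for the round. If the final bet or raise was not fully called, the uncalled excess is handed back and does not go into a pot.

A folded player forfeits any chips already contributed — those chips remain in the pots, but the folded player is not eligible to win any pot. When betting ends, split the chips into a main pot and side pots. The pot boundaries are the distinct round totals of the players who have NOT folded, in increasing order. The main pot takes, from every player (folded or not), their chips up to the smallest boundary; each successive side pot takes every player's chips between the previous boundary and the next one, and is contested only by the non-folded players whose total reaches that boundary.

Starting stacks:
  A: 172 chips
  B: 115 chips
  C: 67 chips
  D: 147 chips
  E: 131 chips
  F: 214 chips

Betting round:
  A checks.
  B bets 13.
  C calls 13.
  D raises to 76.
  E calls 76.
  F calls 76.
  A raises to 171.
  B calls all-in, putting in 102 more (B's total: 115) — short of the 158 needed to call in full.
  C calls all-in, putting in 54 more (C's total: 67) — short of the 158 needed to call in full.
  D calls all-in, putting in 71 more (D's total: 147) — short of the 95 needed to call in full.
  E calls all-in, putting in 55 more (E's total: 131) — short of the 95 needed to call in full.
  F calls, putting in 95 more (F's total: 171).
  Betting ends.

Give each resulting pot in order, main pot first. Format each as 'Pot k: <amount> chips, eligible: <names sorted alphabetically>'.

Contributions: A=171, B=115, C=67, D=147, E=131, F=171
Pot levels (distinct totals of non-folded players): 67, 115, 131, 147, 171
Layer 1-67: 67 each from A, B, C, D, E, F = 67*6 = 402 chips; eligible A, B, C, D, E, F
Layer 68-115: 48 each from A, B, D, E, F = 48*5 = 240 chips; eligible A, B, D, E, F
Layer 116-131: 16 each from A, D, E, F = 16*4 = 64 chips; eligible A, D, E, F
Layer 132-147: 16 each from A, D, F = 16*3 = 48 chips; eligible A, D, F
Layer 148-171: 24 each from A, F = 24*2 = 48 chips; eligible A, F

Pot 1: 402 chips, eligible: A, B, C, D, E, F
Pot 2: 240 chips, eligible: A, B, D, E, F
Pot 3: 64 chips, eligible: A, D, E, F
Pot 4: 48 chips, eligible: A, D, F
Pot 5: 48 chips, eligible: A, F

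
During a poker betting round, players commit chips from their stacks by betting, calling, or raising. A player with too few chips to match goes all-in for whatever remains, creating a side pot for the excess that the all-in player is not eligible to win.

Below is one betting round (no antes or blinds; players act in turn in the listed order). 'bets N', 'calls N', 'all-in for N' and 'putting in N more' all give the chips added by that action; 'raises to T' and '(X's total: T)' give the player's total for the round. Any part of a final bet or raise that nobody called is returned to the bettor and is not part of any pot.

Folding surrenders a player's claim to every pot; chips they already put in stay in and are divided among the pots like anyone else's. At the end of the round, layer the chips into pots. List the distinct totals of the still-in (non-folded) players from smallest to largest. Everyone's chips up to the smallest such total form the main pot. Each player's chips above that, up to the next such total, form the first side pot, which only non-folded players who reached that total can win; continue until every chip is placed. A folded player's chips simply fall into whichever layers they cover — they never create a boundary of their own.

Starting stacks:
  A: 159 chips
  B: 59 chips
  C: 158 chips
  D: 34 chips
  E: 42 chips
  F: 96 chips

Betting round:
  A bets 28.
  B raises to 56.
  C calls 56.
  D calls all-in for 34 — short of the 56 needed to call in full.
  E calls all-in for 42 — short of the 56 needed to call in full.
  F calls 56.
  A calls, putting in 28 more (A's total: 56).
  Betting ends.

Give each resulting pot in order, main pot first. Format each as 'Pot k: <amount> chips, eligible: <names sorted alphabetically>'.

Contributions: A=56, B=56, C=56, D=34, E=42, F=56
Pot levels (distinct totals of non-folded players): 34, 42, 56
Layer 1-34: 34 each from A, B, C, D, E, F = 34*6 = 204 chips; eligible A, B, C, D, E, F
Layer 35-42: 8 each from A, B, C, E, F = 8*5 = 40 chips; eligible A, B, C, E, F
Layer 43-56: 14 each from A, B, C, F = 14*4 = 56 chips; eligible A, B, C, F

Pot 1: 204 chips, eligible: A, B, C, D, E, F
Pot 2: 40 chips, eligible: A, B, C, E, F
Pot 3: 56 chips, eligible: A, B, C, F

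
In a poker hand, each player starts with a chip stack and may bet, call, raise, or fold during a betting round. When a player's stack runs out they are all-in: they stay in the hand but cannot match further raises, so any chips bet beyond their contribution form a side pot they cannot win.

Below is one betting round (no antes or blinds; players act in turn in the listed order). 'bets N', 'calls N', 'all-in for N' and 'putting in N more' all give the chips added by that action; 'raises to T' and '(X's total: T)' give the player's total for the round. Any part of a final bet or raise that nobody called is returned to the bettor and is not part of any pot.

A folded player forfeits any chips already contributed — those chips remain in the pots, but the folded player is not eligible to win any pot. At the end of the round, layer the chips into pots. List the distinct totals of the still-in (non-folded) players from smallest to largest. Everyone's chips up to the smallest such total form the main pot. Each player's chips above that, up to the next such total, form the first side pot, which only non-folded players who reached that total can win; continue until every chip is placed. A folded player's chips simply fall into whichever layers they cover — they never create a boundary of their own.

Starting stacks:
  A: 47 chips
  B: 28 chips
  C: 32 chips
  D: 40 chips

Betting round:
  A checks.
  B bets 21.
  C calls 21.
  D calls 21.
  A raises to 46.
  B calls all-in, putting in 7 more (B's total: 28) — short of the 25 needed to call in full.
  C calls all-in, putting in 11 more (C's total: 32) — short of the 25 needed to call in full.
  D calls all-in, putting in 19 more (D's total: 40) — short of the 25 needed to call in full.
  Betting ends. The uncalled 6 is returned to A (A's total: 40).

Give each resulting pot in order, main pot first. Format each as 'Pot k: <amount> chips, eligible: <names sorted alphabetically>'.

Pot 1: 112 chips, eligible: A, B, C, D
Pot 2: 12 chips, eligible: A, C, D
Pot 3: 16 chips, eligible: A, D

Derivation:
Contributions (after 6 returned to A): A=40, B=28, C=32, D=40
Pot levels (distinct totals of non-folded players): 28, 32, 40
Layer 1-28: 28 each from A, B, C, D = 28*4 = 112 chips; eligible A, B, C, D
Layer 29-32: 4 each from A, C, D = 4*3 = 12 chips; eligible A, C, D
Layer 33-40: 8 each from A, D = 8*2 = 16 chips; eligible A, D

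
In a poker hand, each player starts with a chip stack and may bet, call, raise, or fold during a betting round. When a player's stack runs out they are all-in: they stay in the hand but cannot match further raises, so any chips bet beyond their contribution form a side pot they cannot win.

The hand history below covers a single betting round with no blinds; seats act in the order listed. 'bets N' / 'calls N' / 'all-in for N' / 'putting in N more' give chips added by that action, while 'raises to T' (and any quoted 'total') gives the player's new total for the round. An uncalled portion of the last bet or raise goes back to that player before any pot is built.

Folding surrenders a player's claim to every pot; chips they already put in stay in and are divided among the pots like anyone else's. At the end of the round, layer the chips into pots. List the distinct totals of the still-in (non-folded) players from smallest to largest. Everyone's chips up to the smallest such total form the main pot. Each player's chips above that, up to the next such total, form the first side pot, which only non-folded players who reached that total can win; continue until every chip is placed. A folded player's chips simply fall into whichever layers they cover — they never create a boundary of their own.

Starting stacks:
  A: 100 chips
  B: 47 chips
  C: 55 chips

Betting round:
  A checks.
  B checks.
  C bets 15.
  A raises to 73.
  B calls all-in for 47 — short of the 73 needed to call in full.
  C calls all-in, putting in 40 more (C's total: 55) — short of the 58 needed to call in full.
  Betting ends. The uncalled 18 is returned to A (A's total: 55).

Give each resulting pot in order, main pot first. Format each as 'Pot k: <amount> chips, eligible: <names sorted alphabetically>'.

Pot 1: 141 chips, eligible: A, B, C
Pot 2: 16 chips, eligible: A, C

Derivation:
Contributions (after 18 returned to A): A=55, B=47, C=55
Pot levels (distinct totals of non-folded players): 47, 55
Layer 1-47: 47 each from A, B, C = 47*3 = 141 chips; eligible A, B, C
Layer 48-55: 8 each from A, C = 8*2 = 16 chips; eligible A, C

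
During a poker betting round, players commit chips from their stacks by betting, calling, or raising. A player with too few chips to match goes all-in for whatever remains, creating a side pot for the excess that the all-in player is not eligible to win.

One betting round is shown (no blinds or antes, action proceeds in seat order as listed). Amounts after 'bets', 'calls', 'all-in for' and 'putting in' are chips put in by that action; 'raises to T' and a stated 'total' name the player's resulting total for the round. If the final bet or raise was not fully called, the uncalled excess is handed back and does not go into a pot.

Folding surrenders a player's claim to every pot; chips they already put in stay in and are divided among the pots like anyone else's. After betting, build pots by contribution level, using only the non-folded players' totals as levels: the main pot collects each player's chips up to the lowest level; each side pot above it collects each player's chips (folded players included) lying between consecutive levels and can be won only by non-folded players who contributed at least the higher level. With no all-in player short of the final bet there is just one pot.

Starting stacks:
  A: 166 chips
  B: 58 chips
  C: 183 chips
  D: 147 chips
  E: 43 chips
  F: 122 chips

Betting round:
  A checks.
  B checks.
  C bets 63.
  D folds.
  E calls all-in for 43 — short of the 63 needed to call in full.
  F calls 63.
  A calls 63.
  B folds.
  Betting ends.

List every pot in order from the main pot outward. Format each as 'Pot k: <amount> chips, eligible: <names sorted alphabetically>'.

Pot 1: 172 chips, eligible: A, C, E, F
Pot 2: 60 chips, eligible: A, C, F

Derivation:
Contributions: A=63, C=63, E=43, F=63
Folded: B, D
Pot levels (distinct totals of non-folded players): 43, 63
Layer 1-43: 43 each from A, C, E, F = 43*4 = 172 chips; eligible A, C, E, F
Layer 44-63: 20 each from A, C, F = 20*3 = 60 chips; eligible A, C, F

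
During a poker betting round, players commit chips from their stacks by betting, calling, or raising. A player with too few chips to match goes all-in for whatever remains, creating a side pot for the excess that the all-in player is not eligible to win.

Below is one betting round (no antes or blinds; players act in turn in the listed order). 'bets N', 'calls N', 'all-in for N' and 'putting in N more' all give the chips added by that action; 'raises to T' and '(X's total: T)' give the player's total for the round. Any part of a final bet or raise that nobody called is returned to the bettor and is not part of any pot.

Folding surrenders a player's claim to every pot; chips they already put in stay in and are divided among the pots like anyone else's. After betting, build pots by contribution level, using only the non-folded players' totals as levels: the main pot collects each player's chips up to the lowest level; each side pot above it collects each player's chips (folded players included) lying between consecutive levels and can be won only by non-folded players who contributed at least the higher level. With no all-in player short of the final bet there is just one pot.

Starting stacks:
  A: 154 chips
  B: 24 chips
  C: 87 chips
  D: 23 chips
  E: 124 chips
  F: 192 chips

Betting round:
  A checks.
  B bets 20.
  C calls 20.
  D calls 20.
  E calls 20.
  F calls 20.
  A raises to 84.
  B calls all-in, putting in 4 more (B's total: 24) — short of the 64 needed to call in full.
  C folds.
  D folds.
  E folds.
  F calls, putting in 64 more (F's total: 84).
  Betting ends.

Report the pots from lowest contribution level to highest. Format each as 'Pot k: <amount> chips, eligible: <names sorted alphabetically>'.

Contributions: A=84, B=24, C=20, D=20, E=20, F=84
Folded: C, D, E
Pot levels (distinct totals of non-folded players): 24, 84
Layer 1-24: A 24 + B 24 + C 20 + D 20 + E 20 + F 24 = 132 chips; eligible A, B, F
Layer 25-84: 60 each from A, F = 60*2 = 120 chips; eligible A, F

Pot 1: 132 chips, eligible: A, B, F
Pot 2: 120 chips, eligible: A, F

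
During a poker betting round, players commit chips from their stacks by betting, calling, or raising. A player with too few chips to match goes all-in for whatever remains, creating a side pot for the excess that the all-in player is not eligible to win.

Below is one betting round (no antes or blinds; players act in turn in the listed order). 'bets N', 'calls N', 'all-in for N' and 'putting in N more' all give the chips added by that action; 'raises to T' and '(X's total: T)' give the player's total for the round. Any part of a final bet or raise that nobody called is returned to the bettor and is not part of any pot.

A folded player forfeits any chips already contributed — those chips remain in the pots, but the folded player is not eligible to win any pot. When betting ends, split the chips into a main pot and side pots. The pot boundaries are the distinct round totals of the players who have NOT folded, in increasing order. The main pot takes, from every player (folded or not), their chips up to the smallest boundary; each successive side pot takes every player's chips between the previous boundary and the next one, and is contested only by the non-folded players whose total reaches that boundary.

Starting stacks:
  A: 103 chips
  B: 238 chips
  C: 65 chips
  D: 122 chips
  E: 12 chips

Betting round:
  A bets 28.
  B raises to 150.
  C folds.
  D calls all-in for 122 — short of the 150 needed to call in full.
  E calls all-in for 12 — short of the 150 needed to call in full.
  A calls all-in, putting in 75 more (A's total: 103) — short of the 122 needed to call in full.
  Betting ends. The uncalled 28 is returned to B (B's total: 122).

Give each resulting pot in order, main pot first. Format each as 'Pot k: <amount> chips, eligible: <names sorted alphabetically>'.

Pot 1: 48 chips, eligible: A, B, D, E
Pot 2: 273 chips, eligible: A, B, D
Pot 3: 38 chips, eligible: B, D

Derivation:
Contributions (after 28 returned to B): A=103, B=122, D=122, E=12
Folded: C
Pot levels (distinct totals of non-folded players): 12, 103, 122
Layer 1-12: 12 each from A, B, D, E = 12*4 = 48 chips; eligible A, B, D, E
Layer 13-103: 91 each from A, B, D = 91*3 = 273 chips; eligible A, B, D
Layer 104-122: 19 each from B, D = 19*2 = 38 chips; eligible B, D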